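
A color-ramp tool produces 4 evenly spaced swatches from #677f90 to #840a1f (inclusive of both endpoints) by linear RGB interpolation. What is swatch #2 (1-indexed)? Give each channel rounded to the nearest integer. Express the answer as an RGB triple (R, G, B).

With 4 swatches and endpoints inclusive, swatch 2 sits at t = (2 − 1)/(4 − 1) = 1/3 ≈ 0.3333.
#677f90 → (103, 127, 144); #840a1f → (132, 10, 31).
R = 103 + 0.3333 × (132 − 103) = 112.666 → 113
G = 127 + 0.3333 × (10 − 127) = 88.004 → 88
B = 144 + 0.3333 × (31 − 144) = 106.337 → 106

(113, 88, 106)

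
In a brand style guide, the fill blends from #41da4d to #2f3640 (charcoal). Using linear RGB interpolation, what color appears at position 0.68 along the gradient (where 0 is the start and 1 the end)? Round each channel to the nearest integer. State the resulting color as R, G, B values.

(53, 106, 68)

#41da4d → (65, 218, 77); #2f3640 → (47, 54, 64).
R = 65 + 0.68 × (47 − 65) = 65 + 0.68 × -18 = 52.76 → 53
G = 218 + 0.68 × (54 − 218) = 218 + 0.68 × -164 = 106.48 → 106
B = 77 + 0.68 × (64 − 77) = 77 + 0.68 × -13 = 68.16 → 68
So the blended color is (53, 106, 68), about #356a44.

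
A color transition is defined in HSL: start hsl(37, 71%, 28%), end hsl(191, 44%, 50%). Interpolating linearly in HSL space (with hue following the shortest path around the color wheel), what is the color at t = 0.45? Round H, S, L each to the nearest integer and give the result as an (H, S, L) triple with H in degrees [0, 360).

(106, 59, 38)

Hue arc: Δh = 191 − 37 = 154° (|Δh| ≤ 180, already the shorter path).
H = 37 + 0.45 × (154) = 106.3 → 106°
S = 71 + 0.45 × (44 − 71) = 58.85 → 59%
L = 28 + 0.45 × (50 − 28) = 37.9 → 38%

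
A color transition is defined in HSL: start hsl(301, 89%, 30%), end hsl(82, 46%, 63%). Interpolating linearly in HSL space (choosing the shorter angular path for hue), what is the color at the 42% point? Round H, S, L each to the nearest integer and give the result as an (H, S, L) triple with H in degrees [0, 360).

Hue: 82 − 301 = -219°, but |-219| > 180 so the shorter arc goes the other way: Δh = -219 + 360 = 141°.
H = 301 + 0.42 × (141) = 360.22 → 360 → 360 mod 360 = 0°
S = 89 + 0.42 × (46 − 89) = 70.94 → 71%
L = 30 + 0.42 × (63 − 30) = 43.86 → 44%

(0, 71, 44)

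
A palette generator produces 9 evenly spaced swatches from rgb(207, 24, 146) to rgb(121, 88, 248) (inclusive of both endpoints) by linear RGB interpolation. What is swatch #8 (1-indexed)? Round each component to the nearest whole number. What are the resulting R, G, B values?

(132, 80, 235)

With 9 swatches and endpoints inclusive, swatch 8 sits at t = (8 − 1)/(9 − 1) = 7/8 ≈ 0.875.
R = 207 + 0.875 × (121 − 207) = 131.75 → 132
G = 24 + 0.875 × (88 − 24) = 80 → 80
B = 146 + 0.875 × (248 − 146) = 235.25 → 235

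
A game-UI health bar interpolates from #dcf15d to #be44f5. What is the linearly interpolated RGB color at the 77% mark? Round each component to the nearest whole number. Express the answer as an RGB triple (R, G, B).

#dcf15d → (220, 241, 93); #be44f5 → (190, 68, 245).
77% corresponds to t = 0.77.
R = 220 + 0.77 × (190 − 220) = 220 + 0.77 × -30 = 196.9 → 197
G = 241 + 0.77 × (68 − 241) = 241 + 0.77 × -173 = 107.79 → 108
B = 93 + 0.77 × (245 − 93) = 93 + 0.77 × 152 = 210.04 → 210
So the blended color is (197, 108, 210), about #c56cd2.

(197, 108, 210)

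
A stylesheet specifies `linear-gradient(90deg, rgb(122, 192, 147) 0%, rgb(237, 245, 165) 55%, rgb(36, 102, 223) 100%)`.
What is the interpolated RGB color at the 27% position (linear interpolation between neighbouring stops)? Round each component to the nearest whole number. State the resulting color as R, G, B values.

(178, 218, 156)

27% lies between the 0% and 55% stops, so the local fraction is t = (27 − 0)/(55 − 0) = 27/55 ≈ 0.4909.
R = 122 + 0.4909 × (237 − 122) = 178.453 → 178
G = 192 + 0.4909 × (245 − 192) = 218.018 → 218
B = 147 + 0.4909 × (165 − 147) = 155.836 → 156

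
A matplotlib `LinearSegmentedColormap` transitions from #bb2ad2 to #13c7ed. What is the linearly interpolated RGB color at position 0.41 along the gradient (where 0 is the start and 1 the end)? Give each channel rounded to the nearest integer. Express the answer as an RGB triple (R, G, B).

#bb2ad2 → (187, 42, 210); #13c7ed → (19, 199, 237).
R = 187 + 0.41 × (19 − 187) = 187 + 0.41 × -168 = 118.12 → 118
G = 42 + 0.41 × (199 − 42) = 42 + 0.41 × 157 = 106.37 → 106
B = 210 + 0.41 × (237 − 210) = 210 + 0.41 × 27 = 221.07 → 221

(118, 106, 221)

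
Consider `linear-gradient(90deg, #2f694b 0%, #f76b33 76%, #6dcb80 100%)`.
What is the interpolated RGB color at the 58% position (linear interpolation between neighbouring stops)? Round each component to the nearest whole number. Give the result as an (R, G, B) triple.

58% lies between the 0% and 76% stops, so the local fraction is t = (58 − 0)/(76 − 0) = 58/76 ≈ 0.7632.
#2f694b → (47, 105, 75); #f76b33 → (247, 107, 51).
R = 47 + 0.7632 × (247 − 47) = 199.64 → 200
G = 105 + 0.7632 × (107 − 105) = 106.526 → 107
B = 75 + 0.7632 × (51 − 75) = 56.683 → 57

(200, 107, 57)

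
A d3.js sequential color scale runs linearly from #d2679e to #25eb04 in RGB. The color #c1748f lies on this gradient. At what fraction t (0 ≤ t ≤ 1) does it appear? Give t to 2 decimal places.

0.10

Invert the lerp on the R channel (largest span, 173): t = (193 − 210) / (37 − 210) = -17/-173 = 0.098266.
Check on G: (116 − 103)/(235 − 103) = 0.09848 ✓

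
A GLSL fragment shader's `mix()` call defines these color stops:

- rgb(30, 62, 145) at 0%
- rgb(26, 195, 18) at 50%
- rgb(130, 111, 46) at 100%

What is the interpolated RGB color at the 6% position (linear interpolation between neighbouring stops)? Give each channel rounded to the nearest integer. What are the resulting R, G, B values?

(30, 78, 130)

6% lies between the 0% and 50% stops, so the local fraction is t = (6 − 0)/(50 − 0) = 6/50 ≈ 0.12.
R = 30 + 0.12 × (26 − 30) = 29.52 → 30
G = 62 + 0.12 × (195 − 62) = 77.96 → 78
B = 145 + 0.12 × (18 − 145) = 129.76 → 130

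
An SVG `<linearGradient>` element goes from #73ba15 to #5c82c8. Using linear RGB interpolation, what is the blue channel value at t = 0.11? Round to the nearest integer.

B₁ = 21 (from #73ba15), B₂ = 200 (from #5c82c8).
B = 21 + 0.11 × (200 − 21) = 40.69 → 41

41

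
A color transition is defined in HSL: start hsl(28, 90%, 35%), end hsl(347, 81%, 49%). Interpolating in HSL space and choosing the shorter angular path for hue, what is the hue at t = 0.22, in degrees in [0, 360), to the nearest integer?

19

Hue: 347 − 28 = 319°, but |319| > 180 so the shorter arc goes the other way: Δh = 319 − 360 = -41°.
H = 28 + 0.22 × (-41) = 18.98 → 19°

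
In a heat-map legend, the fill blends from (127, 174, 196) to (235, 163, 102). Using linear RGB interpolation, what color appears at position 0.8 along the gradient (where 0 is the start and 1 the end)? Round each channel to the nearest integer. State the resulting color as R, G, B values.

(213, 165, 121)

R = 127 + 0.8 × (235 − 127) = 127 + 0.8 × 108 = 213.4 → 213
G = 174 + 0.8 × (163 − 174) = 174 + 0.8 × -11 = 165.2 → 165
B = 196 + 0.8 × (102 − 196) = 196 + 0.8 × -94 = 120.8 → 121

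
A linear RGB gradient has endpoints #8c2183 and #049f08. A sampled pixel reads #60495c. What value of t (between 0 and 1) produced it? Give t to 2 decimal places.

Invert the lerp on the R channel (largest span, 136): t = (96 − 140) / (4 − 140) = -44/-136 = 0.32353.
Check on G: (73 − 33)/(159 − 33) = 0.3175 ✓

0.32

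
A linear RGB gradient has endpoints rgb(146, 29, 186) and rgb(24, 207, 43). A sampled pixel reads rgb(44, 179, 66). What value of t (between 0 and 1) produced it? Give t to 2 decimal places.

Invert the lerp on the G channel (largest span, 178): t = (179 − 29) / (207 − 29) = 150/178 = 0.8427.
Check on R: (44 − 146)/(24 − 146) = 0.8361 ✓

0.84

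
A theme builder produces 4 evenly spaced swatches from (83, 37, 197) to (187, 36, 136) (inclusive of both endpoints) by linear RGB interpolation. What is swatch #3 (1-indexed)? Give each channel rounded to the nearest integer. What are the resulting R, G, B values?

(152, 36, 156)

With 4 swatches and endpoints inclusive, swatch 3 sits at t = (3 − 1)/(4 − 1) = 2/3 ≈ 0.6667.
R = 83 + 0.6667 × (187 − 83) = 152.337 → 152
G = 37 + 0.6667 × (36 − 37) = 36.333 → 36
B = 197 + 0.6667 × (136 − 197) = 156.331 → 156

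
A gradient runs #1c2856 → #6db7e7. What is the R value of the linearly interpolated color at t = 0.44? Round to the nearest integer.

R₁ = 28 (from #1c2856), R₂ = 109 (from #6db7e7).
R = 28 + 0.44 × (109 − 28) = 63.64 → 64

64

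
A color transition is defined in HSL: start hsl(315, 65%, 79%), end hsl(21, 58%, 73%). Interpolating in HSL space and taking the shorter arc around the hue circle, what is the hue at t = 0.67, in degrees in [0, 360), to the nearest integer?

359

Hue: 21 − 315 = -294°, but |-294| > 180 so the shorter arc goes the other way: Δh = -294 + 360 = 66°.
H = 315 + 0.67 × (66) = 359.22 → 359°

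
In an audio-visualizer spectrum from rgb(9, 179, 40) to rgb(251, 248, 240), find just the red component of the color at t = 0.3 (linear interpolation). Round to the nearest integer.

82

R = 9 + 0.3 × (251 − 9) = 81.6 → 82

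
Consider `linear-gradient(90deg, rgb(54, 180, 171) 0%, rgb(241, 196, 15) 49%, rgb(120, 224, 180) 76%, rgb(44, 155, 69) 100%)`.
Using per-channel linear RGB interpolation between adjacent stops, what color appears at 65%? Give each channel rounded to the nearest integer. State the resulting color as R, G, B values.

65% lies between the 49% and 76% stops, so the local fraction is t = (65 − 49)/(76 − 49) = 16/27 ≈ 0.5926.
R = 241 + 0.5926 × (120 − 241) = 169.295 → 169
G = 196 + 0.5926 × (224 − 196) = 212.593 → 213
B = 15 + 0.5926 × (180 − 15) = 112.779 → 113

(169, 213, 113)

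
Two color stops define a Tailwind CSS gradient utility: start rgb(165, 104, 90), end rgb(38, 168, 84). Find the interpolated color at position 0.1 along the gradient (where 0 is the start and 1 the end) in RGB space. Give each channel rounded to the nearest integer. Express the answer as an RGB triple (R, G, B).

(152, 110, 89)

R = 165 + 0.1 × (38 − 165) = 165 + 0.1 × -127 = 152.3 → 152
G = 104 + 0.1 × (168 − 104) = 104 + 0.1 × 64 = 110.4 → 110
B = 90 + 0.1 × (84 − 90) = 90 + 0.1 × -6 = 89.4 → 89
So the blended color is (152, 110, 89), about #986e59.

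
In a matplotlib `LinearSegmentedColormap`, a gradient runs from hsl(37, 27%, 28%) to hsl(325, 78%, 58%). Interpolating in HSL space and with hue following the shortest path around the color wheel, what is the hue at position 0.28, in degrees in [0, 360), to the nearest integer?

Hue: 325 − 37 = 288°, but |288| > 180 so the shorter arc goes the other way: Δh = 288 − 360 = -72°.
H = 37 + 0.28 × (-72) = 16.84 → 17°

17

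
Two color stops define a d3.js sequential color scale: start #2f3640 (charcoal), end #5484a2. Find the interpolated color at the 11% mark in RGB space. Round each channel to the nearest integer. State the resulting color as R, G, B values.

(51, 63, 75)

#2f3640 → (47, 54, 64); #5484a2 → (84, 132, 162).
11% corresponds to t = 0.11.
R = 47 + 0.11 × (84 − 47) = 47 + 0.11 × 37 = 51.07 → 51
G = 54 + 0.11 × (132 − 54) = 54 + 0.11 × 78 = 62.58 → 63
B = 64 + 0.11 × (162 − 64) = 64 + 0.11 × 98 = 74.78 → 75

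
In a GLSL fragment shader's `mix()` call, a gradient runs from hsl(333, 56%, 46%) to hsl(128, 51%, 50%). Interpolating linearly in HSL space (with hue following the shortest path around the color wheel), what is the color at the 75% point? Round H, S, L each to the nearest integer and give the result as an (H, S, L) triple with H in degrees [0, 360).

Hue: 128 − 333 = -205°, but |-205| > 180 so the shorter arc goes the other way: Δh = -205 + 360 = 155°.
H = 333 + 0.75 × (155) = 449.25 → 449 → 449 mod 360 = 89°
S = 56 + 0.75 × (51 − 56) = 52.25 → 52%
L = 46 + 0.75 × (50 − 46) = 49 → 49%

(89, 52, 49)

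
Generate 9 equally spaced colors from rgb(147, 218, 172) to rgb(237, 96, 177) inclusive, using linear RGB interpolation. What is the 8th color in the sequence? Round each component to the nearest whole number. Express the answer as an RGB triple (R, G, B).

(226, 111, 176)

With 9 swatches and endpoints inclusive, swatch 8 sits at t = (8 − 1)/(9 − 1) = 7/8 ≈ 0.875.
R = 147 + 0.875 × (237 − 147) = 225.75 → 226
G = 218 + 0.875 × (96 − 218) = 111.25 → 111
B = 172 + 0.875 × (177 − 172) = 176.375 → 176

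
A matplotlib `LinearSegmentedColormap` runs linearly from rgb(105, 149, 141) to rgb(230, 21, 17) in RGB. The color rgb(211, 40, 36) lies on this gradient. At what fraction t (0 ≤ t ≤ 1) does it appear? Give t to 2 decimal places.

0.85

Invert the lerp on the G channel (largest span, 128): t = (40 − 149) / (21 − 149) = -109/-128 = 0.85156.
Check on R: (211 − 105)/(230 − 105) = 0.848 ✓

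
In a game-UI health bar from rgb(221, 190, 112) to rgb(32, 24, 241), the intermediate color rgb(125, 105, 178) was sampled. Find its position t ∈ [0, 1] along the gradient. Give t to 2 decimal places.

0.51

Invert the lerp on the R channel (largest span, 189): t = (125 − 221) / (32 − 221) = -96/-189 = 0.50794.
Check on G: (105 − 190)/(24 − 190) = 0.512 ✓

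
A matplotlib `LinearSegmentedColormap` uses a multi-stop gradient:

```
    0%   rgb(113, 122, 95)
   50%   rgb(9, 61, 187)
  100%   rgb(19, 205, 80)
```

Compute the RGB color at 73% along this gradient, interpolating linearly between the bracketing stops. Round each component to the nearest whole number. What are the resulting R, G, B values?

(14, 127, 138)

73% lies between the 50% and 100% stops, so the local fraction is t = (73 − 50)/(100 − 50) = 23/50 ≈ 0.46.
R = 9 + 0.46 × (19 − 9) = 13.6 → 14
G = 61 + 0.46 × (205 − 61) = 127.24 → 127
B = 187 + 0.46 × (80 − 187) = 137.78 → 138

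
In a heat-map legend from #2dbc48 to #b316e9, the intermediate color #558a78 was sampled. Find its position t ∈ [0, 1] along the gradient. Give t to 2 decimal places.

Invert the lerp on the G channel (largest span, 166): t = (138 − 188) / (22 − 188) = -50/-166 = 0.3012.
Check on R: (85 − 45)/(179 − 45) = 0.2985 ✓

0.30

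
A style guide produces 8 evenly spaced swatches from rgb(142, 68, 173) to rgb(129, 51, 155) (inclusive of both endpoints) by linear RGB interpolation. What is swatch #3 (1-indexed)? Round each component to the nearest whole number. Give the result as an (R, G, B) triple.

With 8 swatches and endpoints inclusive, swatch 3 sits at t = (3 − 1)/(8 − 1) = 2/7 ≈ 0.2857.
R = 142 + 0.2857 × (129 − 142) = 138.286 → 138
G = 68 + 0.2857 × (51 − 68) = 63.143 → 63
B = 173 + 0.2857 × (155 − 173) = 167.857 → 168

(138, 63, 168)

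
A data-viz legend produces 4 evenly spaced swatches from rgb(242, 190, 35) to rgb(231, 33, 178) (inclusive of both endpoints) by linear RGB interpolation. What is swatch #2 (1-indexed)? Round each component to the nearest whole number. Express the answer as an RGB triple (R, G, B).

(238, 138, 83)

With 4 swatches and endpoints inclusive, swatch 2 sits at t = (2 − 1)/(4 − 1) = 1/3 ≈ 0.3333.
R = 242 + 0.3333 × (231 − 242) = 238.334 → 238
G = 190 + 0.3333 × (33 − 190) = 137.672 → 138
B = 35 + 0.3333 × (178 − 35) = 82.662 → 83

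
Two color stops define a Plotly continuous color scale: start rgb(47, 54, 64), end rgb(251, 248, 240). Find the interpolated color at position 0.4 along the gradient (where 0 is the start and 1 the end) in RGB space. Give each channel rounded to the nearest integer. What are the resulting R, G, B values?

R = 47 + 0.4 × (251 − 47) = 47 + 0.4 × 204 = 128.6 → 129
G = 54 + 0.4 × (248 − 54) = 54 + 0.4 × 194 = 131.6 → 132
B = 64 + 0.4 × (240 − 64) = 64 + 0.4 × 176 = 134.4 → 134

(129, 132, 134)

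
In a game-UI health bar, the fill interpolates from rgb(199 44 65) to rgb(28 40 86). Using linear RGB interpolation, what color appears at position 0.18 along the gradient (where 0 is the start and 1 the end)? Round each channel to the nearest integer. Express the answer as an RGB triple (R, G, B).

R = 199 + 0.18 × (28 − 199) = 199 + 0.18 × -171 = 168.22 → 168
G = 44 + 0.18 × (40 − 44) = 44 + 0.18 × -4 = 43.28 → 43
B = 65 + 0.18 × (86 − 65) = 65 + 0.18 × 21 = 68.78 → 69

(168, 43, 69)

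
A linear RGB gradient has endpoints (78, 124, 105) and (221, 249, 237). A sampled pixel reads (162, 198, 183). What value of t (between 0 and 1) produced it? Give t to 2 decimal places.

0.59

Invert the lerp on the R channel (largest span, 143): t = (162 − 78) / (221 − 78) = 84/143 = 0.58741.
Check on G: (198 − 124)/(249 − 124) = 0.592 ✓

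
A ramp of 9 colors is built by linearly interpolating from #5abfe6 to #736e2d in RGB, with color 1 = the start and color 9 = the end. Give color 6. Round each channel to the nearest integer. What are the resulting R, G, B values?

(106, 140, 114)

With 9 swatches and endpoints inclusive, swatch 6 sits at t = (6 − 1)/(9 − 1) = 5/8 ≈ 0.625.
#5abfe6 → (90, 191, 230); #736e2d → (115, 110, 45).
R = 90 + 0.625 × (115 − 90) = 105.625 → 106
G = 191 + 0.625 × (110 − 191) = 140.375 → 140
B = 230 + 0.625 × (45 − 230) = 114.375 → 114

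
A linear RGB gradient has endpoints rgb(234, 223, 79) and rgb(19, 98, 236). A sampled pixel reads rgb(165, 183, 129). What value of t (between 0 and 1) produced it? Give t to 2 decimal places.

Invert the lerp on the R channel (largest span, 215): t = (165 − 234) / (19 − 234) = -69/-215 = 0.32093.
Check on G: (183 − 223)/(98 − 223) = 0.32 ✓

0.32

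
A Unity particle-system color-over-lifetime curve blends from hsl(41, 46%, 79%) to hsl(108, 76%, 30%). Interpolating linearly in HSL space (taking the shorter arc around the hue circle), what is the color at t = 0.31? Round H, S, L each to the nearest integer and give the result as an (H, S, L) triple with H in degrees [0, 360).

(62, 55, 64)

Hue arc: Δh = 108 − 41 = 67° (|Δh| ≤ 180, already the shorter path).
H = 41 + 0.31 × (67) = 61.77 → 62°
S = 46 + 0.31 × (76 − 46) = 55.3 → 55%
L = 79 + 0.31 × (30 − 79) = 63.81 → 64%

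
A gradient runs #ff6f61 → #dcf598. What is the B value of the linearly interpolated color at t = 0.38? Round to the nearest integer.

118

B₁ = 97 (from #ff6f61), B₂ = 152 (from #dcf598).
B = 97 + 0.38 × (152 − 97) = 117.9 → 118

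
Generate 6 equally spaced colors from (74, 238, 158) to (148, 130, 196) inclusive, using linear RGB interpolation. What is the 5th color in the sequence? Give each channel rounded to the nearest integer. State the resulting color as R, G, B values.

With 6 swatches and endpoints inclusive, swatch 5 sits at t = (5 − 1)/(6 − 1) = 4/5 ≈ 0.8.
R = 74 + 0.8 × (148 − 74) = 133.2 → 133
G = 238 + 0.8 × (130 − 238) = 151.6 → 152
B = 158 + 0.8 × (196 − 158) = 188.4 → 188

(133, 152, 188)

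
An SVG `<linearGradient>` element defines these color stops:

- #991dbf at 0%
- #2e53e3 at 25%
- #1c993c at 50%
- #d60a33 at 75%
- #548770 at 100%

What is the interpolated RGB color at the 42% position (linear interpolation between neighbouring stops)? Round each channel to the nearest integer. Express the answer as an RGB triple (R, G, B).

42% lies between the 25% and 50% stops, so the local fraction is t = (42 − 25)/(50 − 25) = 17/25 ≈ 0.68.
#2e53e3 → (46, 83, 227); #1c993c → (28, 153, 60).
R = 46 + 0.68 × (28 − 46) = 33.76 → 34
G = 83 + 0.68 × (153 − 83) = 130.6 → 131
B = 227 + 0.68 × (60 − 227) = 113.44 → 113

(34, 131, 113)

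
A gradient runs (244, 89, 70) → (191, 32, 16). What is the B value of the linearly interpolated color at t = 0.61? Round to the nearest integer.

B = 70 + 0.61 × (16 − 70) = 37.06 → 37

37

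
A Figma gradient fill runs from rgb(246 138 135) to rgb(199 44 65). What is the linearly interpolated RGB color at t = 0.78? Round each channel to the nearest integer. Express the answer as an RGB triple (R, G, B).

R = 246 + 0.78 × (199 − 246) = 246 + 0.78 × -47 = 209.34 → 209
G = 138 + 0.78 × (44 − 138) = 138 + 0.78 × -94 = 64.68 → 65
B = 135 + 0.78 × (65 − 135) = 135 + 0.78 × -70 = 80.4 → 80

(209, 65, 80)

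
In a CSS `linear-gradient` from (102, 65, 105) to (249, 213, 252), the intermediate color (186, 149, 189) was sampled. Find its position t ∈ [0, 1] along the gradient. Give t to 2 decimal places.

0.57

Invert the lerp on the G channel (largest span, 148): t = (149 − 65) / (213 − 65) = 84/148 = 0.56757.
Check on R: (186 − 102)/(249 − 102) = 0.5714 ✓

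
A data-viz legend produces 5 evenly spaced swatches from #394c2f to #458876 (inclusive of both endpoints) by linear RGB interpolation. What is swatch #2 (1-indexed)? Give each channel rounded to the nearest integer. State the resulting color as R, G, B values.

(60, 91, 65)

With 5 swatches and endpoints inclusive, swatch 2 sits at t = (2 − 1)/(5 − 1) = 1/4 ≈ 0.25.
#394c2f → (57, 76, 47); #458876 → (69, 136, 118).
R = 57 + 0.25 × (69 − 57) = 60 → 60
G = 76 + 0.25 × (136 − 76) = 91 → 91
B = 47 + 0.25 × (118 − 47) = 64.75 → 65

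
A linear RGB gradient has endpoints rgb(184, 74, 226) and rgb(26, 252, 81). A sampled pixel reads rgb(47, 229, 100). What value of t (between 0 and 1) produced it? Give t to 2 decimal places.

Invert the lerp on the G channel (largest span, 178): t = (229 − 74) / (252 − 74) = 155/178 = 0.87079.
Check on R: (47 − 184)/(26 − 184) = 0.8671 ✓

0.87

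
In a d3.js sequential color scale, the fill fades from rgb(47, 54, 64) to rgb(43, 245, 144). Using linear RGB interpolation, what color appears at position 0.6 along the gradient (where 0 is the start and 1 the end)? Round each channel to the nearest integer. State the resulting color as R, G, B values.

R = 47 + 0.6 × (43 − 47) = 47 + 0.6 × -4 = 44.6 → 45
G = 54 + 0.6 × (245 − 54) = 54 + 0.6 × 191 = 168.6 → 169
B = 64 + 0.6 × (144 − 64) = 64 + 0.6 × 80 = 112 → 112

(45, 169, 112)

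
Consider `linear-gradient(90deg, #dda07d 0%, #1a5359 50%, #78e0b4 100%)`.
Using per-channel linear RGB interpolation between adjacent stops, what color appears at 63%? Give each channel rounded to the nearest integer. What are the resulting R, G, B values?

63% lies between the 50% and 100% stops, so the local fraction is t = (63 − 50)/(100 − 50) = 13/50 ≈ 0.26.
#1a5359 → (26, 83, 89); #78e0b4 → (120, 224, 180).
R = 26 + 0.26 × (120 − 26) = 50.44 → 50
G = 83 + 0.26 × (224 − 83) = 119.66 → 120
B = 89 + 0.26 × (180 − 89) = 112.66 → 113

(50, 120, 113)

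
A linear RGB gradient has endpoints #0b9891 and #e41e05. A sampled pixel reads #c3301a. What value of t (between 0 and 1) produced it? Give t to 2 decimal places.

Invert the lerp on the R channel (largest span, 217): t = (195 − 11) / (228 − 11) = 184/217 = 0.84793.
Check on G: (48 − 152)/(30 − 152) = 0.8525 ✓

0.85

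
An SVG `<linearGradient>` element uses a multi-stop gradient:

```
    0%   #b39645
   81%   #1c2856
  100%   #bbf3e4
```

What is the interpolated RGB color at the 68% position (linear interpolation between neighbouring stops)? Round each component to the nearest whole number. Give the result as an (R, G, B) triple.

(52, 58, 83)

68% lies between the 0% and 81% stops, so the local fraction is t = (68 − 0)/(81 − 0) = 68/81 ≈ 0.8395.
#b39645 → (179, 150, 69); #1c2856 → (28, 40, 86).
R = 179 + 0.8395 × (28 − 179) = 52.236 → 52
G = 150 + 0.8395 × (40 − 150) = 57.655 → 58
B = 69 + 0.8395 × (86 − 69) = 83.272 → 83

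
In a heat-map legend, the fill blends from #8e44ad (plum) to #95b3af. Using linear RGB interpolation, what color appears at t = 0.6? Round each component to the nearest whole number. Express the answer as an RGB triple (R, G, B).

(146, 135, 174)

#8e44ad → (142, 68, 173); #95b3af → (149, 179, 175).
R = 142 + 0.6 × (149 − 142) = 142 + 0.6 × 7 = 146.2 → 146
G = 68 + 0.6 × (179 − 68) = 68 + 0.6 × 111 = 134.6 → 135
B = 173 + 0.6 × (175 − 173) = 173 + 0.6 × 2 = 174.2 → 174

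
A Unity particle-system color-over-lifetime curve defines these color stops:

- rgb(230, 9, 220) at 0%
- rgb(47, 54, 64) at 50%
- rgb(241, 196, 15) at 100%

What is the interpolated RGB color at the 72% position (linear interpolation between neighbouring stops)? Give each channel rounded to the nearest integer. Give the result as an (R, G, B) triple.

72% lies between the 50% and 100% stops, so the local fraction is t = (72 − 50)/(100 − 50) = 22/50 ≈ 0.44.
R = 47 + 0.44 × (241 − 47) = 132.36 → 132
G = 54 + 0.44 × (196 − 54) = 116.48 → 116
B = 64 + 0.44 × (15 − 64) = 42.44 → 42

(132, 116, 42)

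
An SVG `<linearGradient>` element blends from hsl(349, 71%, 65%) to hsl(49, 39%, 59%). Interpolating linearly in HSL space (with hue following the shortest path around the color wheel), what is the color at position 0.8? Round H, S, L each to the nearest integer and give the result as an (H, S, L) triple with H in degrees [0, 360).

Hue: 49 − 349 = -300°, but |-300| > 180 so the shorter arc goes the other way: Δh = -300 + 360 = 60°.
H = 349 + 0.8 × (60) = 397 → 397 → 397 mod 360 = 37°
S = 71 + 0.8 × (39 − 71) = 45.4 → 45%
L = 65 + 0.8 × (59 − 65) = 60.2 → 60%

(37, 45, 60)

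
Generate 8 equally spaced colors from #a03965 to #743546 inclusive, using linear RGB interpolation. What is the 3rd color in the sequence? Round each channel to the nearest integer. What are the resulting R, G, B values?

With 8 swatches and endpoints inclusive, swatch 3 sits at t = (3 − 1)/(8 − 1) = 2/7 ≈ 0.2857.
#a03965 → (160, 57, 101); #743546 → (116, 53, 70).
R = 160 + 0.2857 × (116 − 160) = 147.429 → 147
G = 57 + 0.2857 × (53 − 57) = 55.857 → 56
B = 101 + 0.2857 × (70 − 101) = 92.143 → 92

(147, 56, 92)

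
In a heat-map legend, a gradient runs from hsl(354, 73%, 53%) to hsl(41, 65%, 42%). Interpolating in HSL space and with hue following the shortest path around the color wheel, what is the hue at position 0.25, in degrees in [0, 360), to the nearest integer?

6

Hue: 41 − 354 = -313°, but |-313| > 180 so the shorter arc goes the other way: Δh = -313 + 360 = 47°.
H = 354 + 0.25 × (47) = 365.75 → 366 → 366 mod 360 = 6°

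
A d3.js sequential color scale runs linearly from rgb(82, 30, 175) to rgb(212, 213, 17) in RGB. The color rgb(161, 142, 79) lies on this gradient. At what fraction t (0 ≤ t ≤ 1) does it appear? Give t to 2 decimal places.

Invert the lerp on the G channel (largest span, 183): t = (142 − 30) / (213 − 30) = 112/183 = 0.61202.
Check on R: (161 − 82)/(212 − 82) = 0.6077 ✓

0.61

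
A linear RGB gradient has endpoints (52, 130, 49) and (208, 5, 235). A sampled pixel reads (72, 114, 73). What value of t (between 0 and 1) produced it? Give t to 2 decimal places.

0.13

Invert the lerp on the B channel (largest span, 186): t = (73 − 49) / (235 − 49) = 24/186 = 0.12903.
Check on R: (72 − 52)/(208 − 52) = 0.1282 ✓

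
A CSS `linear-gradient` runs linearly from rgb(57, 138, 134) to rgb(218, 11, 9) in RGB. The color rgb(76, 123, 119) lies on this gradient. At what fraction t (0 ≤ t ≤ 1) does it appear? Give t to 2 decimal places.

0.12

Invert the lerp on the R channel (largest span, 161): t = (76 − 57) / (218 − 57) = 19/161 = 0.11801.
Check on G: (123 − 138)/(11 − 138) = 0.1181 ✓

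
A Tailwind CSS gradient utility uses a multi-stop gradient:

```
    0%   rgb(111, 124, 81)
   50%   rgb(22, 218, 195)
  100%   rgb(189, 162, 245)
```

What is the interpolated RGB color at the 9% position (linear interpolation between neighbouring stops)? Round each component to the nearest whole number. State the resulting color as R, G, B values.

(95, 141, 102)

9% lies between the 0% and 50% stops, so the local fraction is t = (9 − 0)/(50 − 0) = 9/50 ≈ 0.18.
R = 111 + 0.18 × (22 − 111) = 94.98 → 95
G = 124 + 0.18 × (218 − 124) = 140.92 → 141
B = 81 + 0.18 × (195 − 81) = 101.52 → 102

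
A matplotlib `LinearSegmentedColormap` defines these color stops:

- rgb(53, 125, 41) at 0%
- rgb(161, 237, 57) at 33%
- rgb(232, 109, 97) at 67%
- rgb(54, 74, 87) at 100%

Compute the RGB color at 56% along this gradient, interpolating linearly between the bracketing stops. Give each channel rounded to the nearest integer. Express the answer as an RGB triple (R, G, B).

(209, 150, 84)

56% lies between the 33% and 67% stops, so the local fraction is t = (56 − 33)/(67 − 33) = 23/34 ≈ 0.6765.
R = 161 + 0.6765 × (232 − 161) = 209.031 → 209
G = 237 + 0.6765 × (109 − 237) = 150.408 → 150
B = 57 + 0.6765 × (97 − 57) = 84.06 → 84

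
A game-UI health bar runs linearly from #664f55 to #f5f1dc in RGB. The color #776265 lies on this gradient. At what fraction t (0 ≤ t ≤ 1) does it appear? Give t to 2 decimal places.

0.12

Invert the lerp on the G channel (largest span, 162): t = (98 − 79) / (241 − 79) = 19/162 = 0.11728.
Check on R: (119 − 102)/(245 − 102) = 0.1189 ✓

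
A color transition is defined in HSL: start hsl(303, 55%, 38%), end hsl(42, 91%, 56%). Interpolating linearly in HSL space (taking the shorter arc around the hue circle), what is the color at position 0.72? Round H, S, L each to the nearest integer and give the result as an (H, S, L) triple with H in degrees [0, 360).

(14, 81, 51)

Hue: 42 − 303 = -261°, but |-261| > 180 so the shorter arc goes the other way: Δh = -261 + 360 = 99°.
H = 303 + 0.72 × (99) = 374.28 → 374 → 374 mod 360 = 14°
S = 55 + 0.72 × (91 − 55) = 80.92 → 81%
L = 38 + 0.72 × (56 − 38) = 50.96 → 51%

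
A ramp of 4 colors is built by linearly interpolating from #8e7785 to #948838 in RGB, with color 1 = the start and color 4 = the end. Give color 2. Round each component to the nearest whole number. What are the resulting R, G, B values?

(144, 125, 107)

With 4 swatches and endpoints inclusive, swatch 2 sits at t = (2 − 1)/(4 − 1) = 1/3 ≈ 0.3333.
#8e7785 → (142, 119, 133); #948838 → (148, 136, 56).
R = 142 + 0.3333 × (148 − 142) = 144 → 144
G = 119 + 0.3333 × (136 − 119) = 124.666 → 125
B = 133 + 0.3333 × (56 − 133) = 107.336 → 107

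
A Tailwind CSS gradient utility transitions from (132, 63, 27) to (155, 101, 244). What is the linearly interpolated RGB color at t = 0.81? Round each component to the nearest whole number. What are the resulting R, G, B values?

(151, 94, 203)

R = 132 + 0.81 × (155 − 132) = 132 + 0.81 × 23 = 150.63 → 151
G = 63 + 0.81 × (101 − 63) = 63 + 0.81 × 38 = 93.78 → 94
B = 27 + 0.81 × (244 − 27) = 27 + 0.81 × 217 = 202.77 → 203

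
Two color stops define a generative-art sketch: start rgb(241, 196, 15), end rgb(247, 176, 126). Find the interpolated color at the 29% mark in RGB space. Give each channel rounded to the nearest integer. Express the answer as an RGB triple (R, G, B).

29% corresponds to t = 0.29.
R = 241 + 0.29 × (247 − 241) = 241 + 0.29 × 6 = 242.74 → 243
G = 196 + 0.29 × (176 − 196) = 196 + 0.29 × -20 = 190.2 → 190
B = 15 + 0.29 × (126 − 15) = 15 + 0.29 × 111 = 47.19 → 47

(243, 190, 47)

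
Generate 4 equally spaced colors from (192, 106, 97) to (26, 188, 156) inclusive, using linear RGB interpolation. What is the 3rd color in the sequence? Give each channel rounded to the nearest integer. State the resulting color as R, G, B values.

With 4 swatches and endpoints inclusive, swatch 3 sits at t = (3 − 1)/(4 − 1) = 2/3 ≈ 0.6667.
R = 192 + 0.6667 × (26 − 192) = 81.328 → 81
G = 106 + 0.6667 × (188 − 106) = 160.669 → 161
B = 97 + 0.6667 × (156 − 97) = 136.335 → 136

(81, 161, 136)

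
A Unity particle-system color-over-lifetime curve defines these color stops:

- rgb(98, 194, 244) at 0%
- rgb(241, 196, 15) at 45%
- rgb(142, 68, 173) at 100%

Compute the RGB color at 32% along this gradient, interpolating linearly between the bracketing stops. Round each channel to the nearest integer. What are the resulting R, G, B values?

(200, 195, 81)

32% lies between the 0% and 45% stops, so the local fraction is t = (32 − 0)/(45 − 0) = 32/45 ≈ 0.7111.
R = 98 + 0.7111 × (241 − 98) = 199.687 → 200
G = 194 + 0.7111 × (196 − 194) = 195.422 → 195
B = 244 + 0.7111 × (15 − 244) = 81.158 → 81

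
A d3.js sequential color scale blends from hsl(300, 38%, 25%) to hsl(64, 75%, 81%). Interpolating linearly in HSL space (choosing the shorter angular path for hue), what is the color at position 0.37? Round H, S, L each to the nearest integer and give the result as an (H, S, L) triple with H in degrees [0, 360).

(346, 52, 46)

Hue: 64 − 300 = -236°, but |-236| > 180 so the shorter arc goes the other way: Δh = -236 + 360 = 124°.
H = 300 + 0.37 × (124) = 345.88 → 346°
S = 38 + 0.37 × (75 − 38) = 51.69 → 52%
L = 25 + 0.37 × (81 − 25) = 45.72 → 46%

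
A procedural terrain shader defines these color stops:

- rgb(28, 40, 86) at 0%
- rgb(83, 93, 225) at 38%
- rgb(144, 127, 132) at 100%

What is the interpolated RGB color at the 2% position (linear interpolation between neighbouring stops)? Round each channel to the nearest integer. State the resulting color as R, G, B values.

(31, 43, 93)

2% lies between the 0% and 38% stops, so the local fraction is t = (2 − 0)/(38 − 0) = 2/38 ≈ 0.0526.
R = 28 + 0.0526 × (83 − 28) = 30.893 → 31
G = 40 + 0.0526 × (93 − 40) = 42.788 → 43
B = 86 + 0.0526 × (225 − 86) = 93.311 → 93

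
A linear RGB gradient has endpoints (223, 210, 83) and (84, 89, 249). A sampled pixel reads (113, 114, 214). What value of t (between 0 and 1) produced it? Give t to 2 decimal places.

Invert the lerp on the B channel (largest span, 166): t = (214 − 83) / (249 − 83) = 131/166 = 0.78916.
Check on R: (113 − 223)/(84 − 223) = 0.7914 ✓

0.79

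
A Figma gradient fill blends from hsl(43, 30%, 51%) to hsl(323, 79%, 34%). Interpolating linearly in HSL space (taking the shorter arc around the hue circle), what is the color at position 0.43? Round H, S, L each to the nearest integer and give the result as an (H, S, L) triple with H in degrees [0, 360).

Hue: 323 − 43 = 280°, but |280| > 180 so the shorter arc goes the other way: Δh = 280 − 360 = -80°.
H = 43 + 0.43 × (-80) = 8.6 → 9°
S = 30 + 0.43 × (79 − 30) = 51.07 → 51%
L = 51 + 0.43 × (34 − 51) = 43.69 → 44%

(9, 51, 44)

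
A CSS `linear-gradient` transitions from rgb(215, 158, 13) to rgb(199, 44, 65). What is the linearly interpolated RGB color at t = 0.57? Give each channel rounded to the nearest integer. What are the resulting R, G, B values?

(206, 93, 43)

R = 215 + 0.57 × (199 − 215) = 215 + 0.57 × -16 = 205.88 → 206
G = 158 + 0.57 × (44 − 158) = 158 + 0.57 × -114 = 93.02 → 93
B = 13 + 0.57 × (65 − 13) = 13 + 0.57 × 52 = 42.64 → 43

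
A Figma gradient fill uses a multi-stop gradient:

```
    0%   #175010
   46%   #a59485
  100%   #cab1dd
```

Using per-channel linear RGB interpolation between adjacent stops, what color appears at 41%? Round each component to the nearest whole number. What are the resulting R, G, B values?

41% lies between the 0% and 46% stops, so the local fraction is t = (41 − 0)/(46 − 0) = 41/46 ≈ 0.8913.
#175010 → (23, 80, 16); #a59485 → (165, 148, 133).
R = 23 + 0.8913 × (165 − 23) = 149.565 → 150
G = 80 + 0.8913 × (148 − 80) = 140.608 → 141
B = 16 + 0.8913 × (133 − 16) = 120.282 → 120

(150, 141, 120)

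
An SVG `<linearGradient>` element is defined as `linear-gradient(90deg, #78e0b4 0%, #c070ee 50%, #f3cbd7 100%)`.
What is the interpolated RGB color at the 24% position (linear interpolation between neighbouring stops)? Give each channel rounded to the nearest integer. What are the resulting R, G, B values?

(155, 170, 208)

24% lies between the 0% and 50% stops, so the local fraction is t = (24 − 0)/(50 − 0) = 24/50 ≈ 0.48.
#78e0b4 → (120, 224, 180); #c070ee → (192, 112, 238).
R = 120 + 0.48 × (192 − 120) = 154.56 → 155
G = 224 + 0.48 × (112 − 224) = 170.24 → 170
B = 180 + 0.48 × (238 − 180) = 207.84 → 208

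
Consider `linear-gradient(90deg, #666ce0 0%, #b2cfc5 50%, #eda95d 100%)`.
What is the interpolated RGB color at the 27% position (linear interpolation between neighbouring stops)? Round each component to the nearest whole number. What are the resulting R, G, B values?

27% lies between the 0% and 50% stops, so the local fraction is t = (27 − 0)/(50 − 0) = 27/50 ≈ 0.54.
#666ce0 → (102, 108, 224); #b2cfc5 → (178, 207, 197).
R = 102 + 0.54 × (178 − 102) = 143.04 → 143
G = 108 + 0.54 × (207 − 108) = 161.46 → 161
B = 224 + 0.54 × (197 − 224) = 209.42 → 209

(143, 161, 209)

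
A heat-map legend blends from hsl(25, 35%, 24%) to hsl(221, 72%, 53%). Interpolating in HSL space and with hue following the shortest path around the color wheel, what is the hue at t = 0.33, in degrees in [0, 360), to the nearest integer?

Hue: 221 − 25 = 196°, but |196| > 180 so the shorter arc goes the other way: Δh = 196 − 360 = -164°.
H = 25 + 0.33 × (-164) = -29.12 → -29 → -29 mod 360 = 331°

331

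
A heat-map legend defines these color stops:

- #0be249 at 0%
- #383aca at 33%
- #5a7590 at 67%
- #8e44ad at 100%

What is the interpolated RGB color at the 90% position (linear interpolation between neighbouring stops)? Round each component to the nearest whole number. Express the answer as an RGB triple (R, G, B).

90% lies between the 67% and 100% stops, so the local fraction is t = (90 − 67)/(100 − 67) = 23/33 ≈ 0.697.
#5a7590 → (90, 117, 144); #8e44ad → (142, 68, 173).
R = 90 + 0.697 × (142 − 90) = 126.244 → 126
G = 117 + 0.697 × (68 − 117) = 82.847 → 83
B = 144 + 0.697 × (173 − 144) = 164.213 → 164

(126, 83, 164)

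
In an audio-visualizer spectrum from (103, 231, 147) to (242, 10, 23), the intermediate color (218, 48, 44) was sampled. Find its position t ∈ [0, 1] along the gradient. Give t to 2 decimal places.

0.83

Invert the lerp on the G channel (largest span, 221): t = (48 − 231) / (10 − 231) = -183/-221 = 0.82805.
Check on R: (218 − 103)/(242 − 103) = 0.8273 ✓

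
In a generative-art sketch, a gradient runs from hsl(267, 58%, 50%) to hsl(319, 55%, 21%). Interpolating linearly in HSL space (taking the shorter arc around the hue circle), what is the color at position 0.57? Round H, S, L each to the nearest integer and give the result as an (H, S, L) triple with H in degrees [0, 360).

(297, 56, 33)

Hue arc: Δh = 319 − 267 = 52° (|Δh| ≤ 180, already the shorter path).
H = 267 + 0.57 × (52) = 296.64 → 297°
S = 58 + 0.57 × (55 − 58) = 56.29 → 56%
L = 50 + 0.57 × (21 − 50) = 33.47 → 33%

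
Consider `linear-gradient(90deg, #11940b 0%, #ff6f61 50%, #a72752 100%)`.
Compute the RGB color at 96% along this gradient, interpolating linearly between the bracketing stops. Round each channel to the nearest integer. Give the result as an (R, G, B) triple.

96% lies between the 50% and 100% stops, so the local fraction is t = (96 − 50)/(100 − 50) = 46/50 ≈ 0.92.
#ff6f61 → (255, 111, 97); #a72752 → (167, 39, 82).
R = 255 + 0.92 × (167 − 255) = 174.04 → 174
G = 111 + 0.92 × (39 − 111) = 44.76 → 45
B = 97 + 0.92 × (82 − 97) = 83.2 → 83

(174, 45, 83)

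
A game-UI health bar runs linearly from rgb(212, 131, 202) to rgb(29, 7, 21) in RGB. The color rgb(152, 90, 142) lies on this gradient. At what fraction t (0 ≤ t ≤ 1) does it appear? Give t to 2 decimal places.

Invert the lerp on the R channel (largest span, 183): t = (152 − 212) / (29 − 212) = -60/-183 = 0.32787.
Check on G: (90 − 131)/(7 − 131) = 0.3306 ✓

0.33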